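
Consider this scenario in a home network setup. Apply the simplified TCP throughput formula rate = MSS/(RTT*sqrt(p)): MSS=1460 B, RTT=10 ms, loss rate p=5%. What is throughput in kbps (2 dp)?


Given: MSS = 1460 bytes, RTT = 10 ms, loss = 5%
RTT in seconds = 10 / 1000 = 0.01
Loss rate = 5% = 0.05
sqrt(loss) = sqrt(0.05) = 0.223606797750
Throughput (bytes/s) = 1460 / (0.01 * 0.223606797750) = 652931.8494
Throughput (kbps) = 652931.8494 * 8 / 1000 = 5223.454795 -> 5223.45 kbps (2 dp)

5223.45


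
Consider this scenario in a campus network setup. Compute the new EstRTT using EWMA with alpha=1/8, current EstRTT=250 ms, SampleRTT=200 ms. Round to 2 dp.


Given: EstRTT = 250 ms, SampleRTT = 200 ms, alpha = 1/8
New EstRTT = (1 - alpha) * EstRTT + alpha * SampleRTT
(7/8) * 250 = 218.75
(1/8) * 200 = 25
New EstRTT = 218.75 + 25 = 243.75 ms -> 243.75 ms (2 dp)

243.75


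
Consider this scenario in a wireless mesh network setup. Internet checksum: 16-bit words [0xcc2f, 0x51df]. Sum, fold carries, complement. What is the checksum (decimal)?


Given words: [0xcc2f, 0x51df]
Step 1: Sum all words
Raw sum = 52271 + 20959 = 73230
Step 2: Fold carry: (7694 + 1) = 7695
One's complement = ~7695 & 0xFFFF = 57840

57840


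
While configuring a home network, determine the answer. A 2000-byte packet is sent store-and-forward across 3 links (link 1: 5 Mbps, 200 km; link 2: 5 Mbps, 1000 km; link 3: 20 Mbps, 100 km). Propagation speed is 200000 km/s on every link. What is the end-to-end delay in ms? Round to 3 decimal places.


Packet = 2000 bytes = 16000 bits. Store-and-forward: sum (t_trans + t_prop) per link.
Link 1: t_trans = 16000/(5*10^6) s = 3.2000 ms; t_prop = 200/200000 s = 1.0000 ms; subtotal = 4.2000 ms
Link 2: t_trans = 16000/(5*10^6) s = 3.2000 ms; t_prop = 1000/200000 s = 5.0000 ms; subtotal = 8.2000 ms
Link 3: t_trans = 16000/(20*10^6) s = 0.8000 ms; t_prop = 100/200000 s = 0.5000 ms; subtotal = 1.3000 ms
End-to-end = 4.2000 + 8.2000 + 1.3000 = 13.7000 ms -> 13.700 ms (3 dp)

13.700


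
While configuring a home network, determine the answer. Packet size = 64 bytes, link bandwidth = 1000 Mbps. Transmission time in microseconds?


Given: packet = 64 bytes, bandwidth = 1000 Mbps
Packet in bits = 64 * 8 = 512 bits
Bandwidth = 1000 * 10^6 = 1000000000 bps
Time = 512 / 1000000000 seconds
Time in us = 512 * 10^6 / 1000000000 = 0.512

0.512


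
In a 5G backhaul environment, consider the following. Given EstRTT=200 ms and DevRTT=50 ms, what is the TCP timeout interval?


Given: EstRTT = 200 ms, DevRTT = 50 ms
Timeout = EstRTT + 4 * DevRTT
4 * DevRTT = 4 * 50 = 200
Timeout = 200 + 200 = 400 ms

400


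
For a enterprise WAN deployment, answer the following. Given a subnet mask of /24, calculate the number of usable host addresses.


Given: subnet mask /24
Host bits = 32 - 24 = 8
Total addresses = 2^8 = 256
Usable hosts = 256 - 2 (network + broadcast) = 254

254


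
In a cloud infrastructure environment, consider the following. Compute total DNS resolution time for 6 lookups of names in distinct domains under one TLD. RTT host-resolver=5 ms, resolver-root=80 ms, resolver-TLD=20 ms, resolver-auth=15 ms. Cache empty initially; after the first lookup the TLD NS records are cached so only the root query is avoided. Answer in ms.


Lookup 1 (cold cache): local + root + TLD + auth = 5 + 80 + 20 + 15 = 120 ms
Lookups 2..6 (TLD NS cached -> skip root; new domain -> still ask TLD and auth): local + TLD + auth = 5 + 20 + 15 = 40 ms each
Remaining 5 lookups: 5 * 40 = 200 ms
Total = 120 + 200 = 320 ms

320


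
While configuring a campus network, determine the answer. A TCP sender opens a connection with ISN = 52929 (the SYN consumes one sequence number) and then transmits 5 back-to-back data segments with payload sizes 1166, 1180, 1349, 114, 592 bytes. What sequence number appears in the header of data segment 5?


The SYN occupies sequence number ISN = 52929, so the first data byte is ISN + 1 = 52930.
SEQ of data segment i = (ISN + 1) + sum of payload sizes of segments 1..i-1.
Segment 1: SEQ = 52930, payload = 1166 bytes
Segment 2: SEQ = 54096, payload = 1180 bytes
Segment 3: SEQ = 55276, payload = 1349 bytes
Segment 4: SEQ = 56625, payload = 114 bytes
Segment 5: SEQ = 56739, payload = 592 bytes
SEQ of segment 5 = 52930 + 1166 + 1180 + 1349 + 114 = 56739

56739


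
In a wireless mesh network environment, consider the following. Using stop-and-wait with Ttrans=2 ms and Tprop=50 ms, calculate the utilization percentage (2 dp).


Given: Ttrans = 2 ms, Tprop = 50 ms
RTT = 2 * Tprop = 2 * 50 = 100 ms
U = Ttrans / (Ttrans + RTT)
U = 2 / (2 + 100)
U = 2 / 102 = 0.019608
U% = 1.96%

1.96


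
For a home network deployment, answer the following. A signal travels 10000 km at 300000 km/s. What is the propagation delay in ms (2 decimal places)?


Given: distance = 10000 km, speed = 300000 km/s
Delay = distance / speed = 10000 / 300000 seconds
Delay in ms = 10000 * 1000 / 300000
Delay = 33.3333 ms
Rounded to 2 dp = 33.33 ms

33.33


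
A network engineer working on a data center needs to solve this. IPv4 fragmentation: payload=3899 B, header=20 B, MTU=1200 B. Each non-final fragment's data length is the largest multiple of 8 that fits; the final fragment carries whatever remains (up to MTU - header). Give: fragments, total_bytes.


Max data per non-final fragment = floor((MTU - header)/8)*8 = floor((1200 - 20)/8)*8 = floor(1180/8)*8 = 1176 B
Final fragment needs no 8-byte alignment: it can carry up to MTU - header = 1180 B
Non-final fragments needed = ceil((payload - 1180) / 1176) = ceil(2719/1176) = ceil(2.3121) = 3
Number of fragments = 3 + 1 = 4
Fragment sizes (data): 3 * 1176 B + 371 B (last, 371 <= 1180 OK)
Total bytes sent = payload + n_frags * header = 3899 + 4*20 = 3899 + 80 = 3979 B

4, 3979


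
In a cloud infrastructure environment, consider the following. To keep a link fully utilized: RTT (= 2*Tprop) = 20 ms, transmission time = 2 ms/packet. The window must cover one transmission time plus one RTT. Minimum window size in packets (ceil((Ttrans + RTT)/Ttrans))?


Given: Ttrans = 2 ms, RTT = 20 ms (= 2 * Tprop, Tprop = 10 ms)
Time until first ACK returns = Ttrans + RTT = 2 + 20 = 22 ms
Need W * Ttrans >= Ttrans + RTT  ->  W >= (Ttrans + RTT) / Ttrans
(Ttrans + RTT) / Ttrans = 22 / 2 = 11
W_min = ceil(11) = 11

11


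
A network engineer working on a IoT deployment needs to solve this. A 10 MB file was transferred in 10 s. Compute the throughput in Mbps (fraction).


Given: file = 10 MB, time = 10 s
File in Mb = 10 * 8 = 80 Mb
Throughput = 80 / 10 Mbps
Throughput = 8 Mbps

8


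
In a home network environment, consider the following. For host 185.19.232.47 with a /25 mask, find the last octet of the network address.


Given: IP = 185.19.232.47, prefix = /25
Subnet mask = 255.255.255.128
Last octet of IP: 47
Last octet of mask: 128
Network last octet = 47 AND 128 = 0

0


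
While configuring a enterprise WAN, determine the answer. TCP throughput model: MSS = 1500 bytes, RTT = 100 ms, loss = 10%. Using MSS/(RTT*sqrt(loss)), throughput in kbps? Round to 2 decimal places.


Given: MSS = 1500 bytes, RTT = 100 ms, loss = 10%
RTT in seconds = 100 / 1000 = 0.1
Loss rate = 10% = 0.1
sqrt(loss) = sqrt(0.1) = 0.316227766017
Throughput (bytes/s) = 1500 / (0.1 * 0.316227766017) = 47434.1649
Throughput (kbps) = 47434.1649 * 8 / 1000 = 379.473319 -> 379.47 kbps (2 dp)

379.47


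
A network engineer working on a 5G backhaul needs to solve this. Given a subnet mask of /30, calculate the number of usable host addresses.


Given: subnet mask /30
Host bits = 32 - 30 = 2
Total addresses = 2^2 = 4
Usable hosts = 4 - 2 (network + broadcast) = 2

2


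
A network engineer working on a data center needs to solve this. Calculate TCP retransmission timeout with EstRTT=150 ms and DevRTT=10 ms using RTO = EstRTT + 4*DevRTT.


Given: EstRTT = 150 ms, DevRTT = 10 ms
Timeout = EstRTT + 4 * DevRTT
4 * DevRTT = 4 * 10 = 40
Timeout = 150 + 40 = 190 ms

190


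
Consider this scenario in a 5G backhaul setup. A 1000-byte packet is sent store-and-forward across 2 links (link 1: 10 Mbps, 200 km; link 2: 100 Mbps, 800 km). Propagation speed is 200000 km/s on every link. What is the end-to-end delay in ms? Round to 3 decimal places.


Packet = 1000 bytes = 8000 bits. Store-and-forward: sum (t_trans + t_prop) per link.
Link 1: t_trans = 8000/(10*10^6) s = 0.8000 ms; t_prop = 200/200000 s = 1.0000 ms; subtotal = 1.8000 ms
Link 2: t_trans = 8000/(100*10^6) s = 0.0800 ms; t_prop = 800/200000 s = 4.0000 ms; subtotal = 4.0800 ms
End-to-end = 1.8000 + 4.0800 = 5.8800 ms -> 5.880 ms (3 dp)

5.880


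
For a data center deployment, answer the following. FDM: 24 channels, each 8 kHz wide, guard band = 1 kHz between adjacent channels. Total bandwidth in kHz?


Given: 24 channels, 8 kHz each, guard = 1 kHz
Channel bandwidth = 24 * 8 = 192 kHz
Guard bands = 23 gaps * 1 kHz = 23 kHz
Total = 192 + 23 = 215 kHz

215


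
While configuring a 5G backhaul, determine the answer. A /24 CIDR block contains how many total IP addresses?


Given: CIDR prefix /24
Host bits = 32 - 24 = 8
Total addresses = 2^8 = 256

256


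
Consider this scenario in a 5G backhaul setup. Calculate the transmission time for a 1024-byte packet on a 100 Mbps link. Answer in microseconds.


Given: packet = 1024 bytes, bandwidth = 100 Mbps
Packet in bits = 1024 * 8 = 8192 bits
Bandwidth = 100 * 10^6 = 100000000 bps
Time = 8192 / 100000000 seconds
Time in us = 8192 * 10^6 / 100000000 = 81.92

81.92


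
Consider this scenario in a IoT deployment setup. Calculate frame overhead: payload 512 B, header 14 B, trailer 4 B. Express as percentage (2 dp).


Given: payload = 512 B, header = 14 B, trailer = 4 B
Overhead bytes = header + trailer = 14 + 4 = 18
Total frame = payload + overhead = 512 + 18 = 530
Overhead % = 18 / 530 * 100 = 3.3962% -> 3.40% (2 dp)

3.40


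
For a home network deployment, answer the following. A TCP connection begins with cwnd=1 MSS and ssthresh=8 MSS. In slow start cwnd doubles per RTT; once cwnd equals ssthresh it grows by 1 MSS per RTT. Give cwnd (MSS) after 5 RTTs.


RTT 0: cwnd = 1 MSS (initial)
RTT 1: cwnd = 2 MSS (slow start, doubled)
RTT 2: cwnd = 4 MSS (slow start, doubled)
RTT 3: cwnd = 8 MSS (slow start, doubled)
RTT 4: cwnd = 9 MSS (congestion avoidance, +1)
RTT 5: cwnd = 10 MSS (congestion avoidance, +1)

10


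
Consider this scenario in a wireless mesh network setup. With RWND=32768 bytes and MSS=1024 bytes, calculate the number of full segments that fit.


Given: RWND = 32768 bytes, MSS = 1024 bytes
Full segments = floor(RWND / MSS)
Full segments = floor(32768 / 1024)
Full segments = floor(32.0) = 32

32


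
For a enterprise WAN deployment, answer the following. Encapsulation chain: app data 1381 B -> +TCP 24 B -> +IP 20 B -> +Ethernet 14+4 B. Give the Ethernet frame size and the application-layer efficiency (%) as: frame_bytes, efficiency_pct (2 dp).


TCP segment = 1381 + 24 = 1405 B
IP packet = 1405 + 20 = 1425 B
Ethernet frame = 1425 + 14 + 4 = 1443 B
Efficiency = app / frame = 1381 / 1443 = 0.957034 = 95.7034% -> 95.70% (2 dp)

1443, 95.70


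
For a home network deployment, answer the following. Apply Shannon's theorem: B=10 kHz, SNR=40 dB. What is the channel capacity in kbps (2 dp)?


Given: B = 10 kHz, SNR = 40 dB
SNR linear = 10^(40/10) = 10000
1 + SNR = 10001
log2(10001) = 13.2878566418
C = 10 * 1000 * 13.2878566418 = 132878.5664 bps
C = 132.878566 kbps -> 132.88 kbps (2 dp)

132.88


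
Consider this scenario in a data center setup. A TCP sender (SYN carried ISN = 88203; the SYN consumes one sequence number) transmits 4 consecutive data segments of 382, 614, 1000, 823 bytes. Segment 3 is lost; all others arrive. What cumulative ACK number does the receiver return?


SYN uses sequence number 88203; first data byte = ISN + 1 = 88204.
Segment 1: SEQ = 88204, len = 382 B, covers [88204, 88585]
Segment 2: SEQ = 88586, len = 614 B, covers [88586, 89199]
Segment 3: SEQ = 89200, len = 1000 B, covers [89200, 90199] [LOST]
Segment 4: SEQ = 90200, len = 823 B, covers [90200, 91022]
In-order data received: bytes [88204, 89199] (segments 1..2).
Segment 3 missing -> gap begins at byte 89200; later segments buffered out of order.
Cumulative ACK = next expected in-order byte = 88204 + 382 + 614 = 89200

89200


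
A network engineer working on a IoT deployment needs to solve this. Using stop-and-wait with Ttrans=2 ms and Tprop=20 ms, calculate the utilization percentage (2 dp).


Given: Ttrans = 2 ms, Tprop = 20 ms
RTT = 2 * Tprop = 2 * 20 = 40 ms
U = Ttrans / (Ttrans + RTT)
U = 2 / (2 + 40)
U = 2 / 42 = 0.047619
U% = 4.76%

4.76


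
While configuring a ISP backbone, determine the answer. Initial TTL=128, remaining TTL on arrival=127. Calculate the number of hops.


Given: initial TTL = 128, received TTL = 127
Hops = initial TTL - received TTL
Hops = 128 - 127 = 1

1


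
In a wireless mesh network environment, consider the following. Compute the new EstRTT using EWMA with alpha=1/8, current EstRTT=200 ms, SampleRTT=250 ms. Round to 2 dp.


Given: EstRTT = 200 ms, SampleRTT = 250 ms, alpha = 1/8
New EstRTT = (1 - alpha) * EstRTT + alpha * SampleRTT
(7/8) * 200 = 175
(1/8) * 250 = 31.25
New EstRTT = 175 + 31.25 = 206.25 ms -> 206.25 ms (2 dp)

206.25


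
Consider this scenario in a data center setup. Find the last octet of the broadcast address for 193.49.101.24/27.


Given: IP = 193.49.101.24, prefix = /27
Host bits = 32 - 27 = 5
Network last octet = 24 AND mask = 0
Host part size = 2^5 - 1 = 31
Broadcast last octet = 0 OR 31 = 31

31


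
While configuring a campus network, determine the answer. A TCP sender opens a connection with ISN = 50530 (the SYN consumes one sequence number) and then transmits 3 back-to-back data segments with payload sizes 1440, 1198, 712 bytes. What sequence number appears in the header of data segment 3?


The SYN occupies sequence number ISN = 50530, so the first data byte is ISN + 1 = 50531.
SEQ of data segment i = (ISN + 1) + sum of payload sizes of segments 1..i-1.
Segment 1: SEQ = 50531, payload = 1440 bytes
Segment 2: SEQ = 51971, payload = 1198 bytes
Segment 3: SEQ = 53169, payload = 712 bytes
SEQ of segment 3 = 50531 + 1440 + 1198 = 53169

53169


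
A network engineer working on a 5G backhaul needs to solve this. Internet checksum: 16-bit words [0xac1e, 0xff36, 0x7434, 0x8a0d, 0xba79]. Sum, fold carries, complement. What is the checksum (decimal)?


Given words: [0xac1e, 0xff36, 0x7434, 0x8a0d, 0xba79]
Step 1: Sum all words
Raw sum = 44062 + 65334 + 29748 + 35341 + 47737 = 222222
Step 2: Fold carry: (25614 + 3) = 25617
One's complement = ~25617 & 0xFFFF = 39918

39918


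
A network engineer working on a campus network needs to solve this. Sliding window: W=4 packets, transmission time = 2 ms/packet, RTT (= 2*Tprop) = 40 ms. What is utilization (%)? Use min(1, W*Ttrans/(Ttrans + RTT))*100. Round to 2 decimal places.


Given: W = 4, Ttrans = 2 ms, RTT = 40 ms (= 2 * Tprop, Tprop = 20 ms)
Cycle time = Ttrans + RTT = 2 + 40 = 42 ms (first packet sent until its ACK returns)
W * Ttrans = 4 * 2 = 8 ms of sending per cycle
W * Ttrans / (Ttrans + RTT) = 8 / 42 = 0.190476
U = min(1, 0.190476) = 0.190476
U% = 19.05%

19.05


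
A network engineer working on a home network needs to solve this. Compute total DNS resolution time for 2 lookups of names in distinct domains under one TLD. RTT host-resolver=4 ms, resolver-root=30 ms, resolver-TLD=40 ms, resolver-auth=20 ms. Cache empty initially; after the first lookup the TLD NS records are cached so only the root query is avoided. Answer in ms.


Lookup 1 (cold cache): local + root + TLD + auth = 4 + 30 + 40 + 20 = 94 ms
Lookups 2..2 (TLD NS cached -> skip root; new domain -> still ask TLD and auth): local + TLD + auth = 4 + 40 + 20 = 64 ms each
Remaining 1 lookups: 1 * 64 = 64 ms
Total = 94 + 64 = 158 ms

158


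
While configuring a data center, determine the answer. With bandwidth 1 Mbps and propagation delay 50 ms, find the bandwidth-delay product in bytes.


Given: bandwidth = 1 Mbps, delay = 50 ms
BDP in bits = 1 * 10^6 * 50 / 1000
BDP in bits = 50000
BDP in bytes = 50000 / 8 = 6250

6250


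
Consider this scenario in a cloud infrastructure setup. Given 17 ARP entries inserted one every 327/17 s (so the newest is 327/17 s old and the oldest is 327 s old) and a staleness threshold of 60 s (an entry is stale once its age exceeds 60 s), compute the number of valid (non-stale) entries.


Ages are k * 327/17 s for k = 1..17 (spacing = 19.2353 s).
Entry k is valid iff k * 327/17 <= 60 iff k <= 17 * 60 / 327 = 3.1193
n_valid = floor(3.1193) = 3
(n_stale = 17 - 3 = 14)

3


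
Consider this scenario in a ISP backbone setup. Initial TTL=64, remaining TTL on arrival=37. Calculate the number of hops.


Given: initial TTL = 64, received TTL = 37
Hops = initial TTL - received TTL
Hops = 64 - 37 = 27

27


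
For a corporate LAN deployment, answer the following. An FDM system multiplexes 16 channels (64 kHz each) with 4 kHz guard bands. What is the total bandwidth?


Given: 16 channels, 64 kHz each, guard = 4 kHz
Channel bandwidth = 16 * 64 = 1024 kHz
Guard bands = 15 gaps * 4 kHz = 60 kHz
Total = 1024 + 60 = 1084 kHz

1084


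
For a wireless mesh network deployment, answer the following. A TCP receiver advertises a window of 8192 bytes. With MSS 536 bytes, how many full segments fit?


Given: RWND = 8192 bytes, MSS = 536 bytes
Full segments = floor(RWND / MSS)
Full segments = floor(8192 / 536)
Full segments = floor(15.2836) = 15

15


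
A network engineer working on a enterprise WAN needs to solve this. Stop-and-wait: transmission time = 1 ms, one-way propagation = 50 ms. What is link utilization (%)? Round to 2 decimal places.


Given: Ttrans = 1 ms, Tprop = 50 ms
RTT = 2 * Tprop = 2 * 50 = 100 ms
U = Ttrans / (Ttrans + RTT)
U = 1 / (1 + 100)
U = 1 / 101 = 0.009901
U% = 0.99%

0.99


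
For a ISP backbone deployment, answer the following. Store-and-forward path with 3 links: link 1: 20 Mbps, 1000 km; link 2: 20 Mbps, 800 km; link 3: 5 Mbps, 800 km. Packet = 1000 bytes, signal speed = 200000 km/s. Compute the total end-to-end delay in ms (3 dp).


Packet = 1000 bytes = 8000 bits. Store-and-forward: sum (t_trans + t_prop) per link.
Link 1: t_trans = 8000/(20*10^6) s = 0.4000 ms; t_prop = 1000/200000 s = 5.0000 ms; subtotal = 5.4000 ms
Link 2: t_trans = 8000/(20*10^6) s = 0.4000 ms; t_prop = 800/200000 s = 4.0000 ms; subtotal = 4.4000 ms
Link 3: t_trans = 8000/(5*10^6) s = 1.6000 ms; t_prop = 800/200000 s = 4.0000 ms; subtotal = 5.6000 ms
End-to-end = 5.4000 + 4.4000 + 5.6000 = 15.4000 ms -> 15.400 ms (3 dp)

15.400


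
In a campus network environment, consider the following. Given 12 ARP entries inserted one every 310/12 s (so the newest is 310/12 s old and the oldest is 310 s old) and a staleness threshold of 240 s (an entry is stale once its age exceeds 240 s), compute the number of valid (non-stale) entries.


Ages are k * 310/12 s for k = 1..12 (spacing = 25.8333 s).
Entry k is valid iff k * 310/12 <= 240 iff k <= 12 * 240 / 310 = 9.2903
n_valid = floor(9.2903) = 9
(n_stale = 12 - 9 = 3)

9


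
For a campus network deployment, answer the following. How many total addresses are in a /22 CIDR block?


Given: CIDR prefix /22
Host bits = 32 - 22 = 10
Total addresses = 2^10 = 1024

1024


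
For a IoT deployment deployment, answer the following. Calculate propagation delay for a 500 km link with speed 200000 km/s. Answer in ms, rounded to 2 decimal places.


Given: distance = 500 km, speed = 200000 km/s
Delay = distance / speed = 500 / 200000 seconds
Delay in ms = 500 * 1000 / 200000
Delay = 2.5000 ms
Rounded to 2 dp = 2.50 ms

2.50


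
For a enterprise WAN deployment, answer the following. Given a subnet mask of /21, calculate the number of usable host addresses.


Given: subnet mask /21
Host bits = 32 - 21 = 11
Total addresses = 2^11 = 2048
Usable hosts = 2048 - 2 (network + broadcast) = 2046

2046


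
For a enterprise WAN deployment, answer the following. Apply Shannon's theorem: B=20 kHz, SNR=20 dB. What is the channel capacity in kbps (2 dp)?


Given: B = 20 kHz, SNR = 20 dB
SNR linear = 10^(20/10) = 100
1 + SNR = 101
log2(101) = 6.6582114828
C = 20 * 1000 * 6.6582114828 = 133164.2297 bps
C = 133.164230 kbps -> 133.16 kbps (2 dp)

133.16


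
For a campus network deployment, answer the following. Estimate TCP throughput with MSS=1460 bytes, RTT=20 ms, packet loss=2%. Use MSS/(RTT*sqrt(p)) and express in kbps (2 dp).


Given: MSS = 1460 bytes, RTT = 20 ms, loss = 2%
RTT in seconds = 20 / 1000 = 0.02
Loss rate = 2% = 0.02
sqrt(loss) = sqrt(0.02) = 0.141421356237
Throughput (bytes/s) = 1460 / (0.02 * 0.141421356237) = 516187.9503
Throughput (kbps) = 516187.9503 * 8 / 1000 = 4129.503602 -> 4129.50 kbps (2 dp)

4129.50


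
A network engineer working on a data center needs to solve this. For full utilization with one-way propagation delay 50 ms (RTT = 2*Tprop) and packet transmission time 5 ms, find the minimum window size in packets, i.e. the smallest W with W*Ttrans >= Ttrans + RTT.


Given: Ttrans = 5 ms, RTT = 100 ms (= 2 * Tprop, Tprop = 50 ms)
Time until first ACK returns = Ttrans + RTT = 5 + 100 = 105 ms
Need W * Ttrans >= Ttrans + RTT  ->  W >= (Ttrans + RTT) / Ttrans
(Ttrans + RTT) / Ttrans = 105 / 5 = 21
W_min = ceil(21) = 21

21


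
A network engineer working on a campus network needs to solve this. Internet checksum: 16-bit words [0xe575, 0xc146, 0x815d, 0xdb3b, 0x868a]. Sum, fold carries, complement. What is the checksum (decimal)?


Given words: [0xe575, 0xc146, 0x815d, 0xdb3b, 0x868a]
Step 1: Sum all words
Raw sum = 58741 + 49478 + 33117 + 56123 + 34442 = 231901
Step 2: Fold carry: (35293 + 3) = 35296
One's complement = ~35296 & 0xFFFF = 30239

30239


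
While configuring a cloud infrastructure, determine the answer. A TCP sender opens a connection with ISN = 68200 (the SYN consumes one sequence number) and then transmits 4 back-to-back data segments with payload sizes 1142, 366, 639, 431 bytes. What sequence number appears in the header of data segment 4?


The SYN occupies sequence number ISN = 68200, so the first data byte is ISN + 1 = 68201.
SEQ of data segment i = (ISN + 1) + sum of payload sizes of segments 1..i-1.
Segment 1: SEQ = 68201, payload = 1142 bytes
Segment 2: SEQ = 69343, payload = 366 bytes
Segment 3: SEQ = 69709, payload = 639 bytes
Segment 4: SEQ = 70348, payload = 431 bytes
SEQ of segment 4 = 68201 + 1142 + 366 + 639 = 70348

70348


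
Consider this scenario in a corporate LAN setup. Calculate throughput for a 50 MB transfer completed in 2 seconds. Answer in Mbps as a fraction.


Given: file = 50 MB, time = 2 s
File in Mb = 50 * 8 = 400 Mb
Throughput = 400 / 2 Mbps
Throughput = 200 Mbps

200


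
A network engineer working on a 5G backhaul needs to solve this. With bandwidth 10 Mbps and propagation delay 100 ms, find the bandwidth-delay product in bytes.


Given: bandwidth = 10 Mbps, delay = 100 ms
BDP in bits = 10 * 10^6 * 100 / 1000
BDP in bits = 1000000
BDP in bytes = 1000000 / 8 = 125000

125000


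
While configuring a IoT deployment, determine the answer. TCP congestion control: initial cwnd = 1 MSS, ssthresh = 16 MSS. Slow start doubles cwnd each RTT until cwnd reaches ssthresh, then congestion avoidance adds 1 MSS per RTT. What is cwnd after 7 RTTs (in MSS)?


RTT 0: cwnd = 1 MSS (initial)
RTT 1: cwnd = 2 MSS (slow start, doubled)
RTT 2: cwnd = 4 MSS (slow start, doubled)
RTT 3: cwnd = 8 MSS (slow start, doubled)
RTT 4: cwnd = 16 MSS (slow start, doubled)
RTT 5: cwnd = 17 MSS (congestion avoidance, +1)
RTT 6: cwnd = 18 MSS (congestion avoidance, +1)
RTT 7: cwnd = 19 MSS (congestion avoidance, +1)

19


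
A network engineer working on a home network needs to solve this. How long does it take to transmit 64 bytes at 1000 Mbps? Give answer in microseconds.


Given: packet = 64 bytes, bandwidth = 1000 Mbps
Packet in bits = 64 * 8 = 512 bits
Bandwidth = 1000 * 10^6 = 1000000000 bps
Time = 512 / 1000000000 seconds
Time in us = 512 * 10^6 / 1000000000 = 0.512

0.512


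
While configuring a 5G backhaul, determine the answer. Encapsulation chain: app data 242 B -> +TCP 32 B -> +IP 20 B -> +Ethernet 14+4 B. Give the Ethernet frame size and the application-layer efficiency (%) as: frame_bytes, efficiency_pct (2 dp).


TCP segment = 242 + 32 = 274 B
IP packet = 274 + 20 = 294 B
Ethernet frame = 294 + 14 + 4 = 312 B
Efficiency = app / frame = 242 / 312 = 0.775641 = 77.5641% -> 77.56% (2 dp)

312, 77.56


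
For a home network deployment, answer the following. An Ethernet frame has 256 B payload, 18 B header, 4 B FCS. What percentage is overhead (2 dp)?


Given: payload = 256 B, header = 18 B, trailer = 4 B
Overhead bytes = header + trailer = 18 + 4 = 22
Total frame = payload + overhead = 256 + 22 = 278
Overhead % = 22 / 278 * 100 = 7.9137% -> 7.91% (2 dp)

7.91


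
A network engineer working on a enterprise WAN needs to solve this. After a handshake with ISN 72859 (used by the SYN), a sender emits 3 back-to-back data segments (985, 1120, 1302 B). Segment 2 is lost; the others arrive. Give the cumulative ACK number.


SYN uses sequence number 72859; first data byte = ISN + 1 = 72860.
Segment 1: SEQ = 72860, len = 985 B, covers [72860, 73844]
Segment 2: SEQ = 73845, len = 1120 B, covers [73845, 74964] [LOST]
Segment 3: SEQ = 74965, len = 1302 B, covers [74965, 76266]
In-order data received: bytes [72860, 73844] (segments 1..1).
Segment 2 missing -> gap begins at byte 73845; later segments buffered out of order.
Cumulative ACK = next expected in-order byte = 72860 + 985 = 73845

73845


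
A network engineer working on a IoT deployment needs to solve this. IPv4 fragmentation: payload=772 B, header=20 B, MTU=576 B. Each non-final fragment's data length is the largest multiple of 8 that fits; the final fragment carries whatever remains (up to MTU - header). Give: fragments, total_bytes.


Max data per non-final fragment = floor((MTU - header)/8)*8 = floor((576 - 20)/8)*8 = floor(556/8)*8 = 552 B
Final fragment needs no 8-byte alignment: it can carry up to MTU - header = 556 B
Non-final fragments needed = ceil((payload - 556) / 552) = ceil(216/552) = ceil(0.3913) = 1
Number of fragments = 1 + 1 = 2
Fragment sizes (data): 1 * 552 B + 220 B (last, 220 <= 556 OK)
Total bytes sent = payload + n_frags * header = 772 + 2*20 = 772 + 40 = 812 B

2, 812


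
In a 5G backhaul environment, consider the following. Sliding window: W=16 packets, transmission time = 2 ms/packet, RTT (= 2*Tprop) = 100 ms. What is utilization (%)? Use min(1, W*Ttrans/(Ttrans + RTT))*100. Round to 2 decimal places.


Given: W = 16, Ttrans = 2 ms, RTT = 100 ms (= 2 * Tprop, Tprop = 50 ms)
Cycle time = Ttrans + RTT = 2 + 100 = 102 ms (first packet sent until its ACK returns)
W * Ttrans = 16 * 2 = 32 ms of sending per cycle
W * Ttrans / (Ttrans + RTT) = 32 / 102 = 0.313725
U = min(1, 0.313725) = 0.313725
U% = 31.37%

31.37


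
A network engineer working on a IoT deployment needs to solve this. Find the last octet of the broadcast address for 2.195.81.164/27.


Given: IP = 2.195.81.164, prefix = /27
Host bits = 32 - 27 = 5
Network last octet = 164 AND mask = 160
Host part size = 2^5 - 1 = 31
Broadcast last octet = 160 OR 31 = 191

191


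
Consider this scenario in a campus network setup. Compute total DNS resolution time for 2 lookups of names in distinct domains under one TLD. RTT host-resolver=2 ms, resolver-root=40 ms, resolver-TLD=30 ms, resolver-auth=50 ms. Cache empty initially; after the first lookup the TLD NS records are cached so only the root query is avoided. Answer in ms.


Lookup 1 (cold cache): local + root + TLD + auth = 2 + 40 + 30 + 50 = 122 ms
Lookups 2..2 (TLD NS cached -> skip root; new domain -> still ask TLD and auth): local + TLD + auth = 2 + 30 + 50 = 82 ms each
Remaining 1 lookups: 1 * 82 = 82 ms
Total = 122 + 82 = 204 ms

204


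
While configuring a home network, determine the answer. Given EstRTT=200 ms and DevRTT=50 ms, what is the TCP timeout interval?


Given: EstRTT = 200 ms, DevRTT = 50 ms
Timeout = EstRTT + 4 * DevRTT
4 * DevRTT = 4 * 50 = 200
Timeout = 200 + 200 = 400 ms

400


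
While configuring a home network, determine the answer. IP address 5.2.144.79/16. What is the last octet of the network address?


Given: IP = 5.2.144.79, prefix = /16
Subnet mask = 255.255.0.0
Last octet of IP: 79
Last octet of mask: 0
Network last octet = 79 AND 0 = 0

0


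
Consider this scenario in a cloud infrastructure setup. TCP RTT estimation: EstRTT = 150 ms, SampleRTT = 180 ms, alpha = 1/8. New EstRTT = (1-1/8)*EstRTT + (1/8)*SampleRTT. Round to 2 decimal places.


Given: EstRTT = 150 ms, SampleRTT = 180 ms, alpha = 1/8
New EstRTT = (1 - alpha) * EstRTT + alpha * SampleRTT
(7/8) * 150 = 131.25
(1/8) * 180 = 22.5
New EstRTT = 131.25 + 22.5 = 153.75 ms -> 153.75 ms (2 dp)

153.75


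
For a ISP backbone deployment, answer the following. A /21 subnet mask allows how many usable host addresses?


Given: subnet mask /21
Host bits = 32 - 21 = 11
Total addresses = 2^11 = 2048
Usable hosts = 2048 - 2 (network + broadcast) = 2046

2046


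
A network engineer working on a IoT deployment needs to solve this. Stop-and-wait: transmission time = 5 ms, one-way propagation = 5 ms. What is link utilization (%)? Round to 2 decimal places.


Given: Ttrans = 5 ms, Tprop = 5 ms
RTT = 2 * Tprop = 2 * 5 = 10 ms
U = Ttrans / (Ttrans + RTT)
U = 5 / (5 + 10)
U = 5 / 15 = 0.333333
U% = 33.33%

33.33


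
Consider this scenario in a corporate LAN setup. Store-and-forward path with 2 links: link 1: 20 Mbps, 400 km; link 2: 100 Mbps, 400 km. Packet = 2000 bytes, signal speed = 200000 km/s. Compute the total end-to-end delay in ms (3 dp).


Packet = 2000 bytes = 16000 bits. Store-and-forward: sum (t_trans + t_prop) per link.
Link 1: t_trans = 16000/(20*10^6) s = 0.8000 ms; t_prop = 400/200000 s = 2.0000 ms; subtotal = 2.8000 ms
Link 2: t_trans = 16000/(100*10^6) s = 0.1600 ms; t_prop = 400/200000 s = 2.0000 ms; subtotal = 2.1600 ms
End-to-end = 2.8000 + 2.1600 = 4.9600 ms -> 4.960 ms (3 dp)

4.960


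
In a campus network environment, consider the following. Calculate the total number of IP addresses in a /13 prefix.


Given: CIDR prefix /13
Host bits = 32 - 13 = 19
Total addresses = 2^19 = 524288

524288


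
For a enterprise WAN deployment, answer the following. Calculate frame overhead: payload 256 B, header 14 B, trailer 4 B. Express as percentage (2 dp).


Given: payload = 256 B, header = 14 B, trailer = 4 B
Overhead bytes = header + trailer = 14 + 4 = 18
Total frame = payload + overhead = 256 + 18 = 274
Overhead % = 18 / 274 * 100 = 6.5693% -> 6.57% (2 dp)

6.57


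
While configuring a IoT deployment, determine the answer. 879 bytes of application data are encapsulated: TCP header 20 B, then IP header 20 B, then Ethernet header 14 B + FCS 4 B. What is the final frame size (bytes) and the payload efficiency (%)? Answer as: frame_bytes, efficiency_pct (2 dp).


TCP segment = 879 + 20 = 899 B
IP packet = 899 + 20 = 919 B
Ethernet frame = 919 + 14 + 4 = 937 B
Efficiency = app / frame = 879 / 937 = 0.938100 = 93.8100% -> 93.81% (2 dp)

937, 93.81


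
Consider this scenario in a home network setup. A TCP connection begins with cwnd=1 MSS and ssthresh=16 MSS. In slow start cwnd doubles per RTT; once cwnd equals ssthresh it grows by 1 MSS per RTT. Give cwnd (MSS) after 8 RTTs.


RTT 0: cwnd = 1 MSS (initial)
RTT 1: cwnd = 2 MSS (slow start, doubled)
RTT 2: cwnd = 4 MSS (slow start, doubled)
RTT 3: cwnd = 8 MSS (slow start, doubled)
RTT 4: cwnd = 16 MSS (slow start, doubled)
RTT 5: cwnd = 17 MSS (congestion avoidance, +1)
RTT 6: cwnd = 18 MSS (congestion avoidance, +1)
RTT 7: cwnd = 19 MSS (congestion avoidance, +1)
RTT 8: cwnd = 20 MSS (congestion avoidance, +1)

20


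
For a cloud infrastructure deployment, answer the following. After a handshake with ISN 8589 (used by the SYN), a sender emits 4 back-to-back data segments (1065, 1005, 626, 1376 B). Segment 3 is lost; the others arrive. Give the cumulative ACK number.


SYN uses sequence number 8589; first data byte = ISN + 1 = 8590.
Segment 1: SEQ = 8590, len = 1065 B, covers [8590, 9654]
Segment 2: SEQ = 9655, len = 1005 B, covers [9655, 10659]
Segment 3: SEQ = 10660, len = 626 B, covers [10660, 11285] [LOST]
Segment 4: SEQ = 11286, len = 1376 B, covers [11286, 12661]
In-order data received: bytes [8590, 10659] (segments 1..2).
Segment 3 missing -> gap begins at byte 10660; later segments buffered out of order.
Cumulative ACK = next expected in-order byte = 8590 + 1065 + 1005 = 10660

10660


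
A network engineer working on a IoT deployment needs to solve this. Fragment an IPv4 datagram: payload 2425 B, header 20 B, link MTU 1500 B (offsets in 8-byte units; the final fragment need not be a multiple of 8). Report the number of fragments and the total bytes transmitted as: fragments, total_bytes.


Max data per non-final fragment = floor((MTU - header)/8)*8 = floor((1500 - 20)/8)*8 = floor(1480/8)*8 = 1480 B
Final fragment needs no 8-byte alignment: it can carry up to MTU - header = 1480 B
Non-final fragments needed = ceil((payload - 1480) / 1480) = ceil(945/1480) = ceil(0.6385) = 1
Number of fragments = 1 + 1 = 2
Fragment sizes (data): 1 * 1480 B + 945 B (last, 945 <= 1480 OK)
Total bytes sent = payload + n_frags * header = 2425 + 2*20 = 2425 + 40 = 2465 B

2, 2465


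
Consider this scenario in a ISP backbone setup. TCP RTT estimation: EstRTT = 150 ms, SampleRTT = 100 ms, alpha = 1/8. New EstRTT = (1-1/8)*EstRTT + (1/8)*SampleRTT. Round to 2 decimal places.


Given: EstRTT = 150 ms, SampleRTT = 100 ms, alpha = 1/8
New EstRTT = (1 - alpha) * EstRTT + alpha * SampleRTT
(7/8) * 150 = 131.25
(1/8) * 100 = 12.5
New EstRTT = 131.25 + 12.5 = 143.75 ms -> 143.75 ms (2 dp)

143.75


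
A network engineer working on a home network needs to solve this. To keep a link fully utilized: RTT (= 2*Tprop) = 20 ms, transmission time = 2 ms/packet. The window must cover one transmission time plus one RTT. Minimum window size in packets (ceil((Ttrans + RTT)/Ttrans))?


Given: Ttrans = 2 ms, RTT = 20 ms (= 2 * Tprop, Tprop = 10 ms)
Time until first ACK returns = Ttrans + RTT = 2 + 20 = 22 ms
Need W * Ttrans >= Ttrans + RTT  ->  W >= (Ttrans + RTT) / Ttrans
(Ttrans + RTT) / Ttrans = 22 / 2 = 11
W_min = ceil(11) = 11

11


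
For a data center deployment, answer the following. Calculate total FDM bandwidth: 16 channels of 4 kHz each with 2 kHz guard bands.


Given: 16 channels, 4 kHz each, guard = 2 kHz
Channel bandwidth = 16 * 4 = 64 kHz
Guard bands = 15 gaps * 2 kHz = 30 kHz
Total = 64 + 30 = 94 kHz

94


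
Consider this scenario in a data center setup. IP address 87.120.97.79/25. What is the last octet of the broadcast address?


Given: IP = 87.120.97.79, prefix = /25
Host bits = 32 - 25 = 7
Network last octet = 79 AND mask = 0
Host part size = 2^7 - 1 = 127
Broadcast last octet = 0 OR 127 = 127

127


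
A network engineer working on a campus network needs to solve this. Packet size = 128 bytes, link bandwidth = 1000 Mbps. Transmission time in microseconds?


Given: packet = 128 bytes, bandwidth = 1000 Mbps
Packet in bits = 128 * 8 = 1024 bits
Bandwidth = 1000 * 10^6 = 1000000000 bps
Time = 1024 / 1000000000 seconds
Time in us = 1024 * 10^6 / 1000000000 = 1.024

1.024


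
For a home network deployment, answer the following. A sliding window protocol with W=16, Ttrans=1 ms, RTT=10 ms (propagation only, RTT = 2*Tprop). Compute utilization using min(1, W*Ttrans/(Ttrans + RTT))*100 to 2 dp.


Given: W = 16, Ttrans = 1 ms, RTT = 10 ms (= 2 * Tprop, Tprop = 5 ms)
Cycle time = Ttrans + RTT = 1 + 10 = 11 ms (first packet sent until its ACK returns)
W * Ttrans = 16 * 1 = 16 ms of sending per cycle
W * Ttrans / (Ttrans + RTT) = 16 / 11 = 1.454545
U = min(1, 1.454545) = 1.000000
U% = 100.00%

100.00


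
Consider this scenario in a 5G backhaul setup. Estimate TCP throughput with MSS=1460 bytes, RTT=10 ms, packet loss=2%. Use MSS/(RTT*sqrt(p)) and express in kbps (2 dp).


Given: MSS = 1460 bytes, RTT = 10 ms, loss = 2%
RTT in seconds = 10 / 1000 = 0.01
Loss rate = 2% = 0.02
sqrt(loss) = sqrt(0.02) = 0.141421356237
Throughput (bytes/s) = 1460 / (0.01 * 0.141421356237) = 1032375.9005
Throughput (kbps) = 1032375.9005 * 8 / 1000 = 8259.007204 -> 8259.01 kbps (2 dp)

8259.01


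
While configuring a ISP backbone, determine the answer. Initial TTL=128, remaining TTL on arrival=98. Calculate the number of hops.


Given: initial TTL = 128, received TTL = 98
Hops = initial TTL - received TTL
Hops = 128 - 98 = 30

30


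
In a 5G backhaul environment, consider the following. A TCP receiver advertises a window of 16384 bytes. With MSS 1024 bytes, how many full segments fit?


Given: RWND = 16384 bytes, MSS = 1024 bytes
Full segments = floor(RWND / MSS)
Full segments = floor(16384 / 1024)
Full segments = floor(16.0) = 16

16


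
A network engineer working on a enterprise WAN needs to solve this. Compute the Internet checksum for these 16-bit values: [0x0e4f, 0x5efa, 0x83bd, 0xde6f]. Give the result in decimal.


Given words: [0x0e4f, 0x5efa, 0x83bd, 0xde6f]
Step 1: Sum all words
Raw sum = 3663 + 24314 + 33725 + 56943 = 118645
Step 2: Fold carry: (53109 + 1) = 53110
One's complement = ~53110 & 0xFFFF = 12425

12425


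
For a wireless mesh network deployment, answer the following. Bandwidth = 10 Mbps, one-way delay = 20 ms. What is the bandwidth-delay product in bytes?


Given: bandwidth = 10 Mbps, delay = 20 ms
BDP in bits = 10 * 10^6 * 20 / 1000
BDP in bits = 200000
BDP in bytes = 200000 / 8 = 25000

25000


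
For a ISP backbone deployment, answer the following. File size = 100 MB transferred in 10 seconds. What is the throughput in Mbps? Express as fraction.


Given: file = 100 MB, time = 10 s
File in Mb = 100 * 8 = 800 Mb
Throughput = 800 / 10 Mbps
Throughput = 80 Mbps

80


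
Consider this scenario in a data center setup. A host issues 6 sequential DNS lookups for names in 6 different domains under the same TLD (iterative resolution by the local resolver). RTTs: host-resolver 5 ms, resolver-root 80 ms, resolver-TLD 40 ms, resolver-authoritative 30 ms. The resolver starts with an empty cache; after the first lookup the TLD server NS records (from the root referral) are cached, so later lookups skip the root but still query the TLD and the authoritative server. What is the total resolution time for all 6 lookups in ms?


Lookup 1 (cold cache): local + root + TLD + auth = 5 + 80 + 40 + 30 = 155 ms
Lookups 2..6 (TLD NS cached -> skip root; new domain -> still ask TLD and auth): local + TLD + auth = 5 + 40 + 30 = 75 ms each
Remaining 5 lookups: 5 * 75 = 375 ms
Total = 155 + 375 = 530 ms

530


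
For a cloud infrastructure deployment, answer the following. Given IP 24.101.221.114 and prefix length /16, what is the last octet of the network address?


Given: IP = 24.101.221.114, prefix = /16
Subnet mask = 255.255.0.0
Last octet of IP: 114
Last octet of mask: 0
Network last octet = 114 AND 0 = 0

0


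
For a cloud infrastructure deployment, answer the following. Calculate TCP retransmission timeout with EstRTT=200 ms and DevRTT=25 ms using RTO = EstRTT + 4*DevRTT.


Given: EstRTT = 200 ms, DevRTT = 25 ms
Timeout = EstRTT + 4 * DevRTT
4 * DevRTT = 4 * 25 = 100
Timeout = 200 + 100 = 300 ms

300


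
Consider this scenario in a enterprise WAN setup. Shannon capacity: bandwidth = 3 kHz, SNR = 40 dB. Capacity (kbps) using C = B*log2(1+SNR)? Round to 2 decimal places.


Given: B = 3 kHz, SNR = 40 dB
SNR linear = 10^(40/10) = 10000
1 + SNR = 10001
log2(10001) = 13.2878566418
C = 3 * 1000 * 13.2878566418 = 39863.5699 bps
C = 39.863570 kbps -> 39.86 kbps (2 dp)

39.86


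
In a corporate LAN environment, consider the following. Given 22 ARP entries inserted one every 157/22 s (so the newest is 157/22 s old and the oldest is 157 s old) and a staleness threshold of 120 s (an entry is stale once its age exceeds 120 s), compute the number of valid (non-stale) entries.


Ages are k * 157/22 s for k = 1..22 (spacing = 7.1364 s).
Entry k is valid iff k * 157/22 <= 120 iff k <= 22 * 120 / 157 = 16.8153
n_valid = floor(16.8153) = 16
(n_stale = 22 - 16 = 6)

16
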